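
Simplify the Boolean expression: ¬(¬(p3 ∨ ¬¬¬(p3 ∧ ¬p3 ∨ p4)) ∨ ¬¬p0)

¬(¬(p3 ∨ ¬¬¬(p3 ∧ ¬p3 ∨ p4)) ∨ ¬¬p0)
= ¬(¬(p3 ∨ ¬¬¬p4) ∨ ¬¬p0)
= (p3 ∨ ¬¬¬p4) ∧ ¬p0
= (p3 ∨ ¬p4) ∧ ¬p0

(p3 ∨ ¬p4) ∧ ¬p0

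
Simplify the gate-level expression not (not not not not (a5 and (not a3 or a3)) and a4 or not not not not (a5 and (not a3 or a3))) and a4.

not (not not not not (a5 and (not a3 or a3)) and a4 or not not not not (a5 and (not a3 or a3))) and a4
= not not not not not (a5 and (not a3 or a3)) and a4   — absorption
= not not not (a5 and (not a3 or a3)) and a4   — double negation
= not (a5 and (not a3 or a3)) and a4   — double negation
= not a5 and a4   — complement / identity

not a5 and a4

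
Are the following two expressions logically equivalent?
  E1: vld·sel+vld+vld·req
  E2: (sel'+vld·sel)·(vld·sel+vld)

Yes

E1: vld·sel+vld+vld·req
    = vld·sel+vld
    = vld
E2: (sel'+vld·sel)·(vld·sel+vld)
    = vld·sel+sel'·vld
    = vld
Both reduce to vld, so they are equivalent.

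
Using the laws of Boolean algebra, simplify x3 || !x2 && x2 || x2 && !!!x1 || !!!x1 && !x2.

x3 || !x2 && x2 || x2 && !!!x1 || !!!x1 && !x2
= x3 || x2 && !!!x1 || !!!x1 && !x2   — complement / identity
= x3 || !!!x1   — distribution
= x3 || !x1   — double negation

x3 || !x1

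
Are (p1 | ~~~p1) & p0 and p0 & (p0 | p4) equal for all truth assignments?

Yes

E1: (p1 | ~~~p1) & p0
    = (p1 | ~p1) & p0
    = p0
E2: p0 & (p0 | p4)
    = p0
Both reduce to p0, so they are equivalent.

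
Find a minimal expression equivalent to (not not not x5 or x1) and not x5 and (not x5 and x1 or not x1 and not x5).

(not not not x5 or x1) and not x5 and (not x5 and x1 or not x1 and not x5)
= (not not not x5 or x1) and not x5 and not x5   (distribution)
= (not not not x5 or x1) and not x5   (idempotence)
= (not x5 or x1) and not x5   (double negation)
= not x5   (absorption)

not x5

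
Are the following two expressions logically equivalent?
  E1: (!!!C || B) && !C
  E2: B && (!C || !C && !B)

No

E1: (!!!C || B) && !C
    = (!C || B) && !C
    = !C
E2: B && (!C || !C && !B)
    = B && !C
These differ: at B=0, C=0, E1 = 1 but E2 = 0.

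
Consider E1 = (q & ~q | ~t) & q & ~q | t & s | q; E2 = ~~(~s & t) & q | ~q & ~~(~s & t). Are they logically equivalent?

No

E1: (q & ~q | ~t) & q & ~q | t & s | q
    = q & ~q | t & s | q   [absorption]
    = t & s | q   [complement / identity]
E2: ~~(~s & t) & q | ~q & ~~(~s & t)
    = ~~(~s & t)   [distribution]
    = ~s & t   [double negation]
These differ: at q=1, s=1, t=1, E1 = 1 but E2 = 0.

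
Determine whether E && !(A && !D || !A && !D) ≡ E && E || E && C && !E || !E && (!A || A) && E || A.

E1: E && !(A && !D || !A && !D)
    = E && !!D   (distribution)
    = E && D   (double negation)
E2: E && E || E && C && !E || !E && (!A || A) && E || A
    = E && E || (E && C || (!A || A) && E) && !E || A   (distribution)
    = E && E || (E && C || E) && !E || A   (complement / identity)
    = E && E || E && !E || A   (absorption)
    = E || A   (distribution)
These differ: at A=1, C=1, D=0, E=1, E1 = 0 but E2 = 1.

No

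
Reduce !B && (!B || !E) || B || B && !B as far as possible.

!B && (!B || !E) || B || B && !B
= !B && (!B || !E) || B   [complement / identity]
= !B || B   [absorption]
= true   [complement]

true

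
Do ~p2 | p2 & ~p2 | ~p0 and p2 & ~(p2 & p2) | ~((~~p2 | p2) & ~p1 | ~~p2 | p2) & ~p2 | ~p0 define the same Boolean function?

Yes

E1: ~p2 | p2 & ~p2 | ~p0
    = ~p2 | ~p0   [complement / identity]
E2: p2 & ~(p2 & p2) | ~((~~p2 | p2) & ~p1 | ~~p2 | p2) & ~p2 | ~p0
    = p2 & ~(p2 & p2) | ~(~~p2 | p2) & ~p2 | ~p0   [absorption]
    = p2 & ~p2 | ~(~~p2 | p2) & ~p2 | ~p0   [idempotence]
    = p2 & ~p2 | ~(p2 | p2) & ~p2 | ~p0   [double negation]
    = p2 & ~p2 | ~p2 & ~p2 | ~p0   [idempotence]
    = ~p2 | ~p0   [distribution]
Both reduce to ~p2 | ~p0, so they are equivalent.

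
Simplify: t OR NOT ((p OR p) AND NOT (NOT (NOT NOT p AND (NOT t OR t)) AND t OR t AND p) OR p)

t OR NOT ((p OR p) AND NOT (NOT (NOT NOT p AND (NOT t OR t)) AND t OR t AND p) OR p)
= t OR NOT (p AND NOT (NOT (NOT NOT p AND (NOT t OR t)) AND t OR t AND p) OR p)   (idempotence)
= t OR NOT (p AND NOT (NOT (p AND (NOT t OR t)) AND t OR t AND p) OR p)   (double negation)
= t OR NOT (p AND NOT (NOT p AND t OR t AND p) OR p)   (complement / identity)
= t OR NOT (p AND NOT t OR p)   (distribution)
= t OR NOT p   (absorption)

t OR NOT p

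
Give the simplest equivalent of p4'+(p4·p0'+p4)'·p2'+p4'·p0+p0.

p4'+p0

p4'+(p4·p0'+p4)'·p2'+p4'·p0+p0
= p4'+p4'·p2'+p4'·p0+p0   [absorption]
= p4'+p4'·p0+p0   [absorption]
= p4'+p0   [absorption]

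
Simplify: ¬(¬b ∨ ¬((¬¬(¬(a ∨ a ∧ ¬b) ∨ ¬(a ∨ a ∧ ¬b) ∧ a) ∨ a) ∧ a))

b ∧ a

¬(¬b ∨ ¬((¬¬(¬(a ∨ a ∧ ¬b) ∨ ¬(a ∨ a ∧ ¬b) ∧ a) ∨ a) ∧ a))
= ¬(¬b ∨ ¬((¬¬¬(a ∨ a ∧ ¬b) ∨ a) ∧ a))
= ¬(¬b ∨ ¬((¬(a ∨ a ∧ ¬b) ∨ a) ∧ a))
= ¬(¬b ∨ ¬((¬a ∨ a) ∧ a))
= ¬(¬b ∨ ¬a)
= b ∧ a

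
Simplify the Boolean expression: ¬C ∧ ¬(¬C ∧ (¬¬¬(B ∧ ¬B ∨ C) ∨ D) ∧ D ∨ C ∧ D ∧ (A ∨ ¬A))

¬C ∧ ¬(¬C ∧ (¬¬¬(B ∧ ¬B ∨ C) ∨ D) ∧ D ∨ C ∧ D ∧ (A ∨ ¬A))
= ¬C ∧ ¬(¬C ∧ (¬¬¬C ∨ D) ∧ D ∨ C ∧ D ∧ (A ∨ ¬A))   [complement / identity]
= ¬C ∧ ¬(¬C ∧ (¬¬¬C ∨ D) ∧ D ∨ C ∧ D)   [complement / identity]
= ¬C ∧ ¬(¬C ∧ (¬C ∨ D) ∧ D ∨ C ∧ D)   [double negation]
= ¬C ∧ ¬(¬C ∧ D ∨ C ∧ D)   [absorption]
= ¬C ∧ ¬D   [distribution]

¬C ∧ ¬D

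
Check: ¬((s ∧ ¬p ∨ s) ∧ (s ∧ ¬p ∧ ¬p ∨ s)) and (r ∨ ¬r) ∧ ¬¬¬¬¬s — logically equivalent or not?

Yes

E1: ¬((s ∧ ¬p ∨ s) ∧ (s ∧ ¬p ∧ ¬p ∨ s))
    = ¬((s ∧ ¬p ∨ s) ∧ (s ∧ ¬p ∨ s))   (idempotence)
    = ¬(s ∧ ¬p ∨ s)   (idempotence)
    = ¬s   (absorption)
E2: (r ∨ ¬r) ∧ ¬¬¬¬¬s
    = (r ∨ ¬r) ∧ ¬¬¬s   (double negation)
    = ¬¬¬s   (complement / identity)
    = ¬s   (double negation)
Both reduce to ¬s, so they are equivalent.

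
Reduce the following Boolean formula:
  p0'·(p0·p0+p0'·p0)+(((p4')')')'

p0'·(p0·p0+p0'·p0)+(((p4')')')'
= p0'·p0+(((p4')')')'   [distribution]
= (((p4')')')'   [complement / identity]
= (p4')'   [double negation]
= p4   [double negation]

p4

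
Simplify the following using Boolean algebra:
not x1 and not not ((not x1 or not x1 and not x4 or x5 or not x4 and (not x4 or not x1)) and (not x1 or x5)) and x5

not x1 and not not ((not x1 or not x1 and not x4 or x5 or not x4 and (not x4 or not x1)) and (not x1 or x5)) and x5
= not x1 and not not ((not x1 or x5 or not x4 and (not x4 or not x1)) and (not x1 or x5)) and x5
= not x1 and not not ((not x1 or x5 or not x4) and (not x1 or x5)) and x5
= not x1 and not not (not x1 or x5) and x5
= not x1 and (not x1 or x5) and x5
= not x1 and x5

not x1 and x5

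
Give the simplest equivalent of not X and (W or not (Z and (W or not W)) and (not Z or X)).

not X and (W or not Z)

not X and (W or not (Z and (W or not W)) and (not Z or X))
= not X and (W or not Z and (not Z or X))   — complement / identity
= not X and (W or not Z)   — absorption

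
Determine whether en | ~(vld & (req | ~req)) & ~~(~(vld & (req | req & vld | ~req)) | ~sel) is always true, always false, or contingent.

en | ~(vld & (req | ~req)) & ~~(~(vld & (req | req & vld | ~req)) | ~sel)
= en | ~(vld & (req | ~req)) & ~~(~(vld & (req | ~req)) | ~sel)
= en | ~(vld & (req | ~req)) & (~(vld & (req | ~req)) | ~sel)
= en | ~(vld & (req | ~req))
= en | ~vld
This depends on en, vld, so it is not a constant.

contingent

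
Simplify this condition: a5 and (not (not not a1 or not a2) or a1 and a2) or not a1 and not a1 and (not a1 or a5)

a5 and a2 or not a1

a5 and (not (not not a1 or not a2) or a1 and a2) or not a1 and not a1 and (not a1 or a5)
= a5 and (not a1 and a2 or a1 and a2) or not a1 and not a1 and (not a1 or a5)   (De Morgan)
= a5 and (not a1 and a2 or a1 and a2) or not a1 and (not a1 or a5)   (idempotence)
= a5 and (not a1 and a2 or a1 and a2) or not a1   (absorption)
= a5 and a2 or not a1   (distribution)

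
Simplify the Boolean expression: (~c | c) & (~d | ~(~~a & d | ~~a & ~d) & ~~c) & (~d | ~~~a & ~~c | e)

~d | ~a & c

(~c | c) & (~d | ~(~~a & d | ~~a & ~d) & ~~c) & (~d | ~~~a & ~~c | e)
= (~c | c) & (~d | ~~~a & ~~c) & (~d | ~~~a & ~~c | e)   [distribution]
= (~c | c) & (~d | ~~~a & ~~c)   [absorption]
= (~c | c) & (~d | ~~~a & c)   [double negation]
= (~c | c) & (~d | ~a & c)   [double negation]
= ~d | ~a & c   [complement / identity]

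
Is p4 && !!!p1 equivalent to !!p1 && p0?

No

E1: p4 && !!!p1
    = p4 && !p1
E2: !!p1 && p0
    = p1 && p0
These differ: at p0=1, p1=0, p4=1, E1 = 1 but E2 = 0.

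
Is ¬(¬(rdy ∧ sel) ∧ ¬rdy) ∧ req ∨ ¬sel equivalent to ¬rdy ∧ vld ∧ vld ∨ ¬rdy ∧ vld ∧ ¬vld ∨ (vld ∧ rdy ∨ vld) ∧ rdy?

No

E1: ¬(¬(rdy ∧ sel) ∧ ¬rdy) ∧ req ∨ ¬sel
    = (rdy ∧ sel ∨ rdy) ∧ req ∨ ¬sel   (De Morgan)
    = rdy ∧ req ∨ ¬sel   (absorption)
E2: ¬rdy ∧ vld ∧ vld ∨ ¬rdy ∧ vld ∧ ¬vld ∨ (vld ∧ rdy ∨ vld) ∧ rdy
    = ¬rdy ∧ vld ∧ vld ∨ ¬rdy ∧ vld ∧ ¬vld ∨ vld ∧ rdy   (absorption)
    = ¬rdy ∧ vld ∨ vld ∧ rdy   (distribution)
    = vld   (distribution)
These differ: at rdy=1, req=1, sel=0, vld=0, E1 = 1 but E2 = 0.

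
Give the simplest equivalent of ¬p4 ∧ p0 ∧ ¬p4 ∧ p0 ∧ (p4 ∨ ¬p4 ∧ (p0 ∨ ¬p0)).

¬p4 ∧ p0

¬p4 ∧ p0 ∧ ¬p4 ∧ p0 ∧ (p4 ∨ ¬p4 ∧ (p0 ∨ ¬p0))
= ¬p4 ∧ p0 ∧ ¬p4 ∧ p0 ∧ (p4 ∨ ¬p4)   [complement / identity]
= ¬p4 ∧ p0 ∧ ¬p4 ∧ p0   [complement / identity]
= ¬p4 ∧ p0   [idempotence]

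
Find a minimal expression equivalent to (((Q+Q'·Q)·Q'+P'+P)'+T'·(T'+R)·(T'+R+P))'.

(((Q+Q'·Q)·Q'+P'+P)'+T'·(T'+R)·(T'+R+P))'
= ((Q·Q'+P'+P)'+T'·(T'+R)·(T'+R+P))'   (complement / identity)
= ((Q·Q'+P'+P)'+T'·(T'+R))'   (absorption)
= ((P'+P)'+T'·(T'+R))'   (complement / identity)
= ((P'+P)'+T')'   (absorption)
= (P'+P)·T   (De Morgan)
= T   (complement / identity)

T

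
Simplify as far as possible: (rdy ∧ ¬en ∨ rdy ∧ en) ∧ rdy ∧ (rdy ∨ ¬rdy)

rdy

(rdy ∧ ¬en ∨ rdy ∧ en) ∧ rdy ∧ (rdy ∨ ¬rdy)
= rdy ∧ rdy ∧ (rdy ∨ ¬rdy)
= rdy ∧ (rdy ∨ ¬rdy)
= rdy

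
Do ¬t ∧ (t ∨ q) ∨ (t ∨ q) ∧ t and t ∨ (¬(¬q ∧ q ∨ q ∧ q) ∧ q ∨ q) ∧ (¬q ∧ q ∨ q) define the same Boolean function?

Yes

E1: ¬t ∧ (t ∨ q) ∨ (t ∨ q) ∧ t
    = t ∨ q   — distribution
E2: t ∨ (¬(¬q ∧ q ∨ q ∧ q) ∧ q ∨ q) ∧ (¬q ∧ q ∨ q)
    = t ∨ (¬q ∧ q ∨ q) ∧ (¬q ∧ q ∨ q)   — distribution
    = t ∨ ¬q ∧ q ∨ q   — idempotence
    = t ∨ q   — complement / identity
Both reduce to t ∨ q, so they are equivalent.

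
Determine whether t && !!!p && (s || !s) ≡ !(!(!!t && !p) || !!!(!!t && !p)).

Yes

E1: t && !!!p && (s || !s)
    = t && !p && (s || !s)   — double negation
    = t && !p   — complement / identity
E2: !(!(!!t && !p) || !!!(!!t && !p))
    = !(!(!!t && !p) || !(!!t && !p))   — double negation
    = !!(!!t && !p)   — idempotence
    = !!(t && !p)   — double negation
    = t && !p   — double negation
Both reduce to t && !p, so they are equivalent.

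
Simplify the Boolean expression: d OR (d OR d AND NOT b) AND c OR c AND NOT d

d OR c

d OR (d OR d AND NOT b) AND c OR c AND NOT d
= d OR d AND c OR c AND NOT d
= d OR c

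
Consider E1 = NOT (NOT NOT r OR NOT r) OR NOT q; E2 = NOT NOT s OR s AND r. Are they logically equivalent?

No

E1: NOT (NOT NOT r OR NOT r) OR NOT q
    = NOT r AND r OR NOT q   — De Morgan
    = NOT q   — complement / identity
E2: NOT NOT s OR s AND r
    = s OR s AND r   — double negation
    = s   — absorption
These differ: at q=0, r=0, s=0, E1 = 1 but E2 = 0.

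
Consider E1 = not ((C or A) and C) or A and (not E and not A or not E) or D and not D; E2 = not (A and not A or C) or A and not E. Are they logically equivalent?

Yes

E1: not ((C or A) and C) or A and (not E and not A or not E) or D and not D
    = not ((C or A) and C) or A and not E or D and not D   — absorption
    = not ((C or A) and C) or A and not E   — complement / identity
    = not C or A and not E   — absorption
E2: not (A and not A or C) or A and not E
    = not C or A and not E   — complement / identity
Both reduce to not C or A and not E, so they are equivalent.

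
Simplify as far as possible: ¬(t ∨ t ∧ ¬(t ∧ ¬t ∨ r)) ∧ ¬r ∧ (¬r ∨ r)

¬t ∧ ¬r

¬(t ∨ t ∧ ¬(t ∧ ¬t ∨ r)) ∧ ¬r ∧ (¬r ∨ r)
= ¬(t ∨ t ∧ ¬r) ∧ ¬r ∧ (¬r ∨ r)   — complement / identity
= ¬(t ∨ t ∧ ¬r) ∧ ¬r   — complement / identity
= ¬t ∧ ¬r   — absorption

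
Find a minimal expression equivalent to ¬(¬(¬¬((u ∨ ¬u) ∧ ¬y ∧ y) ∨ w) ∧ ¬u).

¬(¬(¬¬((u ∨ ¬u) ∧ ¬y ∧ y) ∨ w) ∧ ¬u)
= ¬(¬((u ∨ ¬u) ∧ ¬y ∧ y ∨ w) ∧ ¬u)   [double negation]
= ¬(¬(¬y ∧ y ∨ w) ∧ ¬u)   [complement / identity]
= ¬y ∧ y ∨ w ∨ u   [De Morgan]
= w ∨ u   [complement / identity]

w ∨ u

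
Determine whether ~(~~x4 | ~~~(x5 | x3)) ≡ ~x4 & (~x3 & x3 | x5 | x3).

E1: ~(~~x4 | ~~~(x5 | x3))
    = ~(~~x4 | ~(x5 | x3))
    = ~x4 & (x5 | x3)
E2: ~x4 & (~x3 & x3 | x5 | x3)
    = ~x4 & (x5 | x3)
Both reduce to ~x4 & (x5 | x3), so they are equivalent.

Yes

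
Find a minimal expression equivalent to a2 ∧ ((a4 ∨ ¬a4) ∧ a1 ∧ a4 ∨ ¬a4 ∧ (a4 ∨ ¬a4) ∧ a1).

a2 ∧ a1

a2 ∧ ((a4 ∨ ¬a4) ∧ a1 ∧ a4 ∨ ¬a4 ∧ (a4 ∨ ¬a4) ∧ a1)
= a2 ∧ (a4 ∨ ¬a4) ∧ a1   [distribution]
= a2 ∧ a1   [complement / identity]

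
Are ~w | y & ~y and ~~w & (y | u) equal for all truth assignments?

No

E1: ~w | y & ~y
    = ~w   [complement / identity]
E2: ~~w & (y | u)
    = w & (y | u)   [double negation]
These differ: at u=0, w=0, y=1, E1 = 1 but E2 = 0.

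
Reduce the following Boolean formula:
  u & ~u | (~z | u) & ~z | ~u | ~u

~z | ~u

u & ~u | (~z | u) & ~z | ~u | ~u
= u & ~u | ~z | ~u | ~u   [absorption]
= ~z | ~u | ~u   [complement / identity]
= ~z | ~u   [idempotence]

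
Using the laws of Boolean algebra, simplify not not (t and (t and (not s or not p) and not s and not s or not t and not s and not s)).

not not (t and (t and (not s or not p) and not s and not s or not t and not s and not s))
= t and (t and (not s or not p) and not s and not s or not t and not s and not s)
= t and (t and not s and not s or not t and not s and not s)
= t and not s and not s
= t and not s

t and not s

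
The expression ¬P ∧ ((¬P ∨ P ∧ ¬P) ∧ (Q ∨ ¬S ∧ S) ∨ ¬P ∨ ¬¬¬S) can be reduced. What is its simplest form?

¬P

¬P ∧ ((¬P ∨ P ∧ ¬P) ∧ (Q ∨ ¬S ∧ S) ∨ ¬P ∨ ¬¬¬S)
= ¬P ∧ ((¬P ∨ P ∧ ¬P) ∧ (Q ∨ ¬S ∧ S) ∨ ¬P ∨ ¬S)   (double negation)
= ¬P ∧ (¬P ∧ (Q ∨ ¬S ∧ S) ∨ ¬P ∨ ¬S)   (complement / identity)
= ¬P ∧ (¬P ∧ Q ∨ ¬P ∨ ¬S)   (complement / identity)
= ¬P ∧ (¬P ∨ ¬S)   (absorption)
= ¬P   (absorption)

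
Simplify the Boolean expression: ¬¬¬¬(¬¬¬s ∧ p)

¬s ∧ p

¬¬¬¬(¬¬¬s ∧ p)
= ¬¬¬¬(¬s ∧ p)   [double negation]
= ¬¬(¬s ∧ p)   [double negation]
= ¬s ∧ p   [double negation]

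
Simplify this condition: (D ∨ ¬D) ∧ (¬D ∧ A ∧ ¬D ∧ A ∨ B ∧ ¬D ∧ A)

¬D ∧ A

(D ∨ ¬D) ∧ (¬D ∧ A ∧ ¬D ∧ A ∨ B ∧ ¬D ∧ A)
= ¬D ∧ A ∧ ¬D ∧ A ∨ B ∧ ¬D ∧ A   [complement / identity]
= (¬D ∧ A ∨ B) ∧ ¬D ∧ A   [distribution]
= ¬D ∧ A   [absorption]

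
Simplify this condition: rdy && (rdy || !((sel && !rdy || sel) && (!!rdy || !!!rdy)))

rdy && (rdy || !((sel && !rdy || sel) && (!!rdy || !!!rdy)))
= rdy && (rdy || !((sel && !rdy || sel) && (!!rdy || !rdy)))   (double negation)
= rdy && (rdy || !((sel && !rdy || sel) && (rdy || !rdy)))   (double negation)
= rdy && (rdy || !(sel && (rdy || !rdy)))   (absorption)
= rdy && (rdy || !sel)   (complement / identity)
= rdy   (absorption)

rdy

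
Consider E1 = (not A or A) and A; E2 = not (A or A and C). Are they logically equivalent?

No

E1: (not A or A) and A
    = A   (complement / identity)
E2: not (A or A and C)
    = not A   (absorption)
These differ: at A=0, C=0, E1 = 0 but E2 = 1.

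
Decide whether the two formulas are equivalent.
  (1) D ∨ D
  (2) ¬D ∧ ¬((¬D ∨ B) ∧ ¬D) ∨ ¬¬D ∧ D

Yes

E1: D ∨ D
    = D   (idempotence)
E2: ¬D ∧ ¬((¬D ∨ B) ∧ ¬D) ∨ ¬¬D ∧ D
    = ¬D ∧ ¬¬D ∨ ¬¬D ∧ D   (absorption)
    = ¬¬D   (distribution)
    = D   (double negation)
Both reduce to D, so they are equivalent.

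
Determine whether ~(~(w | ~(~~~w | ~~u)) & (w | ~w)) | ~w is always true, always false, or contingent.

always true

~(~(w | ~(~~~w | ~~u)) & (w | ~w)) | ~w
= ~(~(w | ~(~w | ~~u)) & (w | ~w)) | ~w   [double negation]
= ~~(w | ~(~w | ~~u)) | ~w   [complement / identity]
= ~~(w | w & ~u) | ~w   [De Morgan]
= w | w & ~u | ~w   [double negation]
= w | ~w   [absorption]
= 1   [complement]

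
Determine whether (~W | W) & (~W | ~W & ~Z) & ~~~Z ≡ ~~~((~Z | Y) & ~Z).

E1: (~W | W) & (~W | ~W & ~Z) & ~~~Z
    = (~W | ~W & ~Z) & ~~~Z   (complement / identity)
    = ~W & ~~~Z   (absorption)
    = ~W & ~Z   (double negation)
E2: ~~~((~Z | Y) & ~Z)
    = ~((~Z | Y) & ~Z)   (double negation)
    = ~~Z   (absorption)
    = Z   (double negation)
These differ: at W=0, Y=0, Z=1, E1 = 0 but E2 = 1.

No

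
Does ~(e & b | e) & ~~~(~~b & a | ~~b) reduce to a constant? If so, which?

~(e & b | e) & ~~~(~~b & a | ~~b)
= ~(e & b | e) & ~~~~~b
= ~(e & b | e) & ~~~b
= ~(e & b | e) & ~b
= ~e & ~b
This depends on b, e, so it is not a constant.

no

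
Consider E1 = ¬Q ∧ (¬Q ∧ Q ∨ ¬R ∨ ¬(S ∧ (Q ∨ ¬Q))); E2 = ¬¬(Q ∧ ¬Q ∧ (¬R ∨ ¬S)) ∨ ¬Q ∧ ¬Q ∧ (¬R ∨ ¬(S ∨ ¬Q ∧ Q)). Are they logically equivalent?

E1: ¬Q ∧ (¬Q ∧ Q ∨ ¬R ∨ ¬(S ∧ (Q ∨ ¬Q)))
    = ¬Q ∧ (¬Q ∧ Q ∨ ¬R ∨ ¬S)
    = ¬Q ∧ (¬R ∨ ¬S)
E2: ¬¬(Q ∧ ¬Q ∧ (¬R ∨ ¬S)) ∨ ¬Q ∧ ¬Q ∧ (¬R ∨ ¬(S ∨ ¬Q ∧ Q))
    = Q ∧ ¬Q ∧ (¬R ∨ ¬S) ∨ ¬Q ∧ ¬Q ∧ (¬R ∨ ¬(S ∨ ¬Q ∧ Q))
    = Q ∧ ¬Q ∧ (¬R ∨ ¬S) ∨ ¬Q ∧ ¬Q ∧ (¬R ∨ ¬S)
    = ¬Q ∧ (¬R ∨ ¬S)
Both reduce to ¬Q ∧ (¬R ∨ ¬S), so they are equivalent.

Yes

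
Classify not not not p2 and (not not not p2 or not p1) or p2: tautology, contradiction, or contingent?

not not not p2 and (not not not p2 or not p1) or p2
= not not not p2 or p2   [absorption]
= not p2 or p2   [double negation]
= True   [complement]

tautology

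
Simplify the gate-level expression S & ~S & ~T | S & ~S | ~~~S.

~S

S & ~S & ~T | S & ~S | ~~~S
= S & ~S | ~~~S   — absorption
= S & ~S | ~S   — double negation
= ~S   — complement / identity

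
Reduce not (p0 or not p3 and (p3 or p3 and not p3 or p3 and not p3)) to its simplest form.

not p0

not (p0 or not p3 and (p3 or p3 and not p3 or p3 and not p3))
= not (p0 or not p3 and (p3 or p3 and not p3))
= not (p0 or not p3 and p3)
= not p0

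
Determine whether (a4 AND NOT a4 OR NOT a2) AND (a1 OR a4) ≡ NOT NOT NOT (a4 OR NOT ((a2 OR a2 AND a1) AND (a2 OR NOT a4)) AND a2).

E1: (a4 AND NOT a4 OR NOT a2) AND (a1 OR a4)
    = NOT a2 AND (a1 OR a4)   (complement / identity)
E2: NOT NOT NOT (a4 OR NOT ((a2 OR a2 AND a1) AND (a2 OR NOT a4)) AND a2)
    = NOT NOT NOT (a4 OR NOT (a2 AND (a2 OR NOT a4)) AND a2)   (absorption)
    = NOT (a4 OR NOT (a2 AND (a2 OR NOT a4)) AND a2)   (double negation)
    = NOT (a4 OR NOT a2 AND a2)   (absorption)
    = NOT a4   (complement / identity)
These differ: at a1=0, a2=0, a4=1, E1 = 1 but E2 = 0.

No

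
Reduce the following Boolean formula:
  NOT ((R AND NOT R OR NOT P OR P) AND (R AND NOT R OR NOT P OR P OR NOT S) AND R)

NOT ((R AND NOT R OR NOT P OR P) AND (R AND NOT R OR NOT P OR P OR NOT S) AND R)
= NOT ((R AND NOT R OR NOT P OR P) AND R)
= NOT ((NOT P OR P) AND R)
= NOT R

NOT R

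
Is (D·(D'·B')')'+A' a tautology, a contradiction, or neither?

neither

(D·(D'·B')')'+A'
= (D·(D+B))'+A'   — De Morgan
= D'+A'   — absorption
This depends on A, D, so it is not a constant.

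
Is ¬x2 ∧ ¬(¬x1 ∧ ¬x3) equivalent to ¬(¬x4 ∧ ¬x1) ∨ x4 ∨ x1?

No

E1: ¬x2 ∧ ¬(¬x1 ∧ ¬x3)
    = ¬x2 ∧ (x1 ∨ x3)
E2: ¬(¬x4 ∧ ¬x1) ∨ x4 ∨ x1
    = x4 ∨ x1 ∨ x4 ∨ x1
    = x4 ∨ x1
These differ: at x1=0, x2=1, x3=0, x4=1, E1 = 0 but E2 = 1.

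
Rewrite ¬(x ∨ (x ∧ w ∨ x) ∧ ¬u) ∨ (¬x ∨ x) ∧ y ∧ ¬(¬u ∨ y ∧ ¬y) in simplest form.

¬(x ∨ (x ∧ w ∨ x) ∧ ¬u) ∨ (¬x ∨ x) ∧ y ∧ ¬(¬u ∨ y ∧ ¬y)
= ¬(x ∨ (x ∧ w ∨ x) ∧ ¬u) ∨ y ∧ ¬(¬u ∨ y ∧ ¬y)
= ¬(x ∨ (x ∧ w ∨ x) ∧ ¬u) ∨ y ∧ ¬¬u
= ¬(x ∨ x ∧ ¬u) ∨ y ∧ ¬¬u
= ¬(x ∨ x ∧ ¬u) ∨ y ∧ u
= ¬x ∨ y ∧ u

¬x ∨ y ∧ u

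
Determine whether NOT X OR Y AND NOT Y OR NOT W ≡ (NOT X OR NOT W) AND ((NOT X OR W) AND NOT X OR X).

Yes

E1: NOT X OR Y AND NOT Y OR NOT W
    = NOT X OR NOT W   [complement / identity]
E2: (NOT X OR NOT W) AND ((NOT X OR W) AND NOT X OR X)
    = (NOT X OR NOT W) AND (NOT X OR X)   [absorption]
    = NOT X OR NOT W   [complement / identity]
Both reduce to NOT X OR NOT W, so they are equivalent.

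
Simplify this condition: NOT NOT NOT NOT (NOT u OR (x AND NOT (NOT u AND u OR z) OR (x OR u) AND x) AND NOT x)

NOT u

NOT NOT NOT NOT (NOT u OR (x AND NOT (NOT u AND u OR z) OR (x OR u) AND x) AND NOT x)
= NOT NOT NOT NOT (NOT u OR (x AND NOT (NOT u AND u OR z) OR x) AND NOT x)   — absorption
= NOT NOT NOT NOT (NOT u OR (x AND NOT z OR x) AND NOT x)   — complement / identity
= NOT NOT (NOT u OR (x AND NOT z OR x) AND NOT x)   — double negation
= NOT NOT (NOT u OR x AND NOT x)   — absorption
= NOT NOT NOT u   — complement / identity
= NOT u   — double negation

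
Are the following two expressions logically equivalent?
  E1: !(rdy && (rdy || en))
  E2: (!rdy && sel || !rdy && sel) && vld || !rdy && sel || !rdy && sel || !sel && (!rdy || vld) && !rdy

E1: !(rdy && (rdy || en))
    = !rdy   (absorption)
E2: (!rdy && sel || !rdy && sel) && vld || !rdy && sel || !rdy && sel || !sel && (!rdy || vld) && !rdy
    = !rdy && sel || !rdy && sel || !sel && (!rdy || vld) && !rdy   (absorption)
    = !rdy && sel || !rdy && sel || !sel && !rdy   (absorption)
    = !rdy && sel || !sel && !rdy   (idempotence)
    = !rdy   (distribution)
Both reduce to !rdy, so they are equivalent.

Yes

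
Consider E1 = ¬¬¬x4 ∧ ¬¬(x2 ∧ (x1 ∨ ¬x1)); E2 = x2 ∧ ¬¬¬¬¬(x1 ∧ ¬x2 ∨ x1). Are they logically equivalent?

No

E1: ¬¬¬x4 ∧ ¬¬(x2 ∧ (x1 ∨ ¬x1))
    = ¬¬¬x4 ∧ ¬¬x2
    = ¬¬¬x4 ∧ x2
    = ¬x4 ∧ x2
E2: x2 ∧ ¬¬¬¬¬(x1 ∧ ¬x2 ∨ x1)
    = x2 ∧ ¬¬¬(x1 ∧ ¬x2 ∨ x1)
    = x2 ∧ ¬(x1 ∧ ¬x2 ∨ x1)
    = x2 ∧ ¬x1
These differ: at x1=0, x2=1, x4=1, E1 = 0 but E2 = 1.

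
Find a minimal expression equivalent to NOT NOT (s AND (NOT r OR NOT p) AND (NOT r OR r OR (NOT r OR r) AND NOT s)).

s AND (NOT r OR NOT p)

NOT NOT (s AND (NOT r OR NOT p) AND (NOT r OR r OR (NOT r OR r) AND NOT s))
= s AND (NOT r OR NOT p) AND (NOT r OR r OR (NOT r OR r) AND NOT s)   (double negation)
= s AND (NOT r OR NOT p) AND (NOT r OR r)   (absorption)
= s AND (NOT r OR NOT p)   (complement / identity)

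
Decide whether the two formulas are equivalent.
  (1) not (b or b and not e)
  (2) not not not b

E1: not (b or b and not e)
    = not b
E2: not not not b
    = not b
Both reduce to not b, so they are equivalent.

Yes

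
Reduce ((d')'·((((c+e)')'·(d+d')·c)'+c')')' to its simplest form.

((d')'·((((c+e)')'·(d+d')·c)'+c')')'
= ((d')'·((((c+e)')'·c)'+c')')'   (complement / identity)
= ((d')'·(((c+e)·c)'+c')')'   (double negation)
= d'+((c+e)·c)'+c'   (De Morgan)
= d'+c'+c'   (absorption)
= d'+c'   (idempotence)

d'+c'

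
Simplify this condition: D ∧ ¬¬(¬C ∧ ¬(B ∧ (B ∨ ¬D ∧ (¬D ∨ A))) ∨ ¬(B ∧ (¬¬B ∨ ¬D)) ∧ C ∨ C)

D ∧ ¬¬(¬C ∧ ¬(B ∧ (B ∨ ¬D ∧ (¬D ∨ A))) ∨ ¬(B ∧ (¬¬B ∨ ¬D)) ∧ C ∨ C)
= D ∧ ¬¬(¬C ∧ ¬(B ∧ (B ∨ ¬D)) ∨ ¬(B ∧ (¬¬B ∨ ¬D)) ∧ C ∨ C)   — absorption
= D ∧ ¬¬(¬C ∧ ¬(B ∧ (B ∨ ¬D)) ∨ ¬(B ∧ (B ∨ ¬D)) ∧ C ∨ C)   — double negation
= D ∧ ¬¬(¬(B ∧ (B ∨ ¬D)) ∨ C)   — distribution
= D ∧ ¬¬(¬B ∨ C)   — absorption
= D ∧ (¬B ∨ C)   — double negation

D ∧ (¬B ∨ C)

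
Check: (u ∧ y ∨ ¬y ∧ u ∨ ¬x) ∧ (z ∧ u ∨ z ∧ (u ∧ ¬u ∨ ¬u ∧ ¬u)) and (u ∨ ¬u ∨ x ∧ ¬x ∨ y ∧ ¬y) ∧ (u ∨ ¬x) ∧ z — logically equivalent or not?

E1: (u ∧ y ∨ ¬y ∧ u ∨ ¬x) ∧ (z ∧ u ∨ z ∧ (u ∧ ¬u ∨ ¬u ∧ ¬u))
    = (u ∨ ¬x) ∧ (z ∧ u ∨ z ∧ (u ∧ ¬u ∨ ¬u ∧ ¬u))   (distribution)
    = (u ∨ ¬x) ∧ (z ∧ u ∨ z ∧ ¬u)   (distribution)
    = (u ∨ ¬x) ∧ z   (distribution)
E2: (u ∨ ¬u ∨ x ∧ ¬x ∨ y ∧ ¬y) ∧ (u ∨ ¬x) ∧ z
    = (u ∨ ¬u ∨ x ∧ ¬x) ∧ (u ∨ ¬x) ∧ z   (complement / identity)
    = (u ∨ ¬u) ∧ (u ∨ ¬x) ∧ z   (complement / identity)
    = (u ∨ ¬x) ∧ z   (complement / identity)
Both reduce to (u ∨ ¬x) ∧ z, so they are equivalent.

Yes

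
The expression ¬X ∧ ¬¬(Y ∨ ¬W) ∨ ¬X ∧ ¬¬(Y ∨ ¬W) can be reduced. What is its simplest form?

¬X ∧ ¬¬(Y ∨ ¬W) ∨ ¬X ∧ ¬¬(Y ∨ ¬W)
= ¬X ∧ ¬¬(Y ∨ ¬W)   (idempotence)
= ¬X ∧ (Y ∨ ¬W)   (double negation)

¬X ∧ (Y ∨ ¬W)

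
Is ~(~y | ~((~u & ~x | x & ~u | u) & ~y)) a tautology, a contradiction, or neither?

~(~y | ~((~u & ~x | x & ~u | u) & ~y))
= ~(~y | ~((~u | u) & ~y))   — distribution
= y & (~u | u) & ~y   — De Morgan
= y & ~y   — complement / identity
= 0   — complement

contradiction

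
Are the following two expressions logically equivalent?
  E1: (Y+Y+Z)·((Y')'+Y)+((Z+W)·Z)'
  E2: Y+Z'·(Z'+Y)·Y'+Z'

E1: (Y+Y+Z)·((Y')'+Y)+((Z+W)·Z)'
    = (Y+Y+Z)·(Y+Y)+((Z+W)·Z)'
    = Y+Y+((Z+W)·Z)'
    = Y+Y+Z'
    = Y+Z'
E2: Y+Z'·(Z'+Y)·Y'+Z'
    = Y+Z'·Y'+Z'
    = Y+Z'
Both reduce to Y+Z', so they are equivalent.

Yes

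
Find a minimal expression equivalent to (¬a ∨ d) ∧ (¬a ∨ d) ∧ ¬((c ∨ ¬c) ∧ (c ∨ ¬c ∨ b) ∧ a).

(¬a ∨ d) ∧ (¬a ∨ d) ∧ ¬((c ∨ ¬c) ∧ (c ∨ ¬c ∨ b) ∧ a)
= (¬a ∨ d) ∧ (¬a ∨ d) ∧ ¬((c ∨ ¬c) ∧ a)   — absorption
= (¬a ∨ d) ∧ ¬((c ∨ ¬c) ∧ a)   — idempotence
= (¬a ∨ d) ∧ ¬a   — complement / identity
= ¬a   — absorption

¬a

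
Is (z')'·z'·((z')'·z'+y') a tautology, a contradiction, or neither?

contradiction

(z')'·z'·((z')'·z'+y')
= (z')'·z'
= z·z'
= 0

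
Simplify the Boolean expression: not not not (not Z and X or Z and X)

not not not (not Z and X or Z and X)
= not not not X   — distribution
= not X   — double negation

not X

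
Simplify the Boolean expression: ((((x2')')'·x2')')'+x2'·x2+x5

((((x2')')'·x2')')'+x2'·x2+x5
= ((x2')')'·x2'+x2'·x2+x5   (double negation)
= x2'·x2'+x2'·x2+x5   (double negation)
= x2'+x5   (distribution)

x2'+x5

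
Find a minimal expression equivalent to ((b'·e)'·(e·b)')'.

e

((b'·e)'·(e·b)')'
= b'·e+e·b   (De Morgan)
= e   (distribution)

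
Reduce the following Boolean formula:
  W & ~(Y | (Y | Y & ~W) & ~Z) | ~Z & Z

W & ~(Y | (Y | Y & ~W) & ~Z) | ~Z & Z
= W & ~(Y | Y & ~Z) | ~Z & Z   [absorption]
= W & ~(Y | Y & ~Z)   [complement / identity]
= W & ~Y   [absorption]

W & ~Y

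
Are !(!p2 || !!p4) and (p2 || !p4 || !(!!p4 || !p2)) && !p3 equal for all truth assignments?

E1: !(!p2 || !!p4)
    = p2 && !p4   — De Morgan
E2: (p2 || !p4 || !(!!p4 || !p2)) && !p3
    = (p2 || !p4 || !p4 && p2) && !p3   — De Morgan
    = (p2 || !p4) && !p3   — absorption
These differ: at p2=0, p3=0, p4=0, E1 = 0 but E2 = 1.

No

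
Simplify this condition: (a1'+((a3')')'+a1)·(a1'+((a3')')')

a1'+a3'

(a1'+((a3')')'+a1)·(a1'+((a3')')')
= a1'+((a3')')'   [absorption]
= a1'+a3'   [double negation]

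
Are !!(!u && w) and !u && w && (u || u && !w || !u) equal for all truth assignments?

Yes

E1: !!(!u && w)
    = !u && w   (double negation)
E2: !u && w && (u || u && !w || !u)
    = !u && w && (u || !u)   (absorption)
    = !u && w   (complement / identity)
Both reduce to !u && w, so they are equivalent.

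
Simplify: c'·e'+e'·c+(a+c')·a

c'·e'+e'·c+(a+c')·a
= e'+(a+c')·a   [distribution]
= e'+a   [absorption]

e'+a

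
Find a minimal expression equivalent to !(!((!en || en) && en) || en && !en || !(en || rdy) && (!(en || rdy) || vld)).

!(!((!en || en) && en) || en && !en || !(en || rdy) && (!(en || rdy) || vld))
= !(!((!en || en) && en) || en && !en || !(en || rdy))
= !(!((!en || en) && en) || !(en || rdy))
= (!en || en) && en && (en || rdy)
= en && (en || rdy)
= en

en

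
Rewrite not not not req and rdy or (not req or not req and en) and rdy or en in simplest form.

not req and rdy or en

not not not req and rdy or (not req or not req and en) and rdy or en
= not req and rdy or (not req or not req and en) and rdy or en   (double negation)
= not req and rdy or not req and rdy or en   (absorption)
= not req and rdy or en   (idempotence)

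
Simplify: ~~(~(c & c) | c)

~~(~(c & c) | c)
= ~(c & c) | c   (double negation)
= ~c | c   (idempotence)
= 1   (complement)

1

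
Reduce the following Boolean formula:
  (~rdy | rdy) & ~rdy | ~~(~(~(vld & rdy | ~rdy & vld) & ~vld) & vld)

~rdy | vld

(~rdy | rdy) & ~rdy | ~~(~(~(vld & rdy | ~rdy & vld) & ~vld) & vld)
= ~rdy | ~~(~(~(vld & rdy | ~rdy & vld) & ~vld) & vld)   — complement / identity
= ~rdy | ~(~(vld & rdy | ~rdy & vld) & ~vld) & vld   — double negation
= ~rdy | ~(~vld & ~vld) & vld   — distribution
= ~rdy | (vld | vld) & vld   — De Morgan
= ~rdy | vld & vld   — idempotence
= ~rdy | vld   — idempotence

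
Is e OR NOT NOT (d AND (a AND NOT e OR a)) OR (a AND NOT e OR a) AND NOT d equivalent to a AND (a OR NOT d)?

E1: e OR NOT NOT (d AND (a AND NOT e OR a)) OR (a AND NOT e OR a) AND NOT d
    = e OR d AND (a AND NOT e OR a) OR (a AND NOT e OR a) AND NOT d   [double negation]
    = e OR a AND NOT e OR a   [distribution]
    = e OR a   [absorption]
E2: a AND (a OR NOT d)
    = a   [absorption]
These differ: at a=0, d=1, e=1, E1 = 1 but E2 = 0.

No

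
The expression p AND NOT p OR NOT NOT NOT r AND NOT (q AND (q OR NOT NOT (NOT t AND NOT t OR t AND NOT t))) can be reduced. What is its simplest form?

NOT r AND NOT q

p AND NOT p OR NOT NOT NOT r AND NOT (q AND (q OR NOT NOT (NOT t AND NOT t OR t AND NOT t)))
= p AND NOT p OR NOT NOT NOT r AND NOT (q AND (q OR NOT t AND NOT t OR t AND NOT t))
= p AND NOT p OR NOT NOT NOT r AND NOT (q AND (q OR NOT t))
= p AND NOT p OR NOT NOT NOT r AND NOT q
= p AND NOT p OR NOT r AND NOT q
= NOT r AND NOT q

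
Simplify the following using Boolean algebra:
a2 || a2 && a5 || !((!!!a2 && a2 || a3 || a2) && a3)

a2 || a2 && a5 || !((!!!a2 && a2 || a3 || a2) && a3)
= a2 || a2 && a5 || !((!a2 && a2 || a3 || a2) && a3)   [double negation]
= a2 || a2 && a5 || !((a3 || a2) && a3)   [complement / identity]
= a2 || !((a3 || a2) && a3)   [absorption]
= a2 || !a3   [absorption]

a2 || !a3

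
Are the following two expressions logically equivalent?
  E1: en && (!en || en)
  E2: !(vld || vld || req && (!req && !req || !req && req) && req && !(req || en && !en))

No

E1: en && (!en || en)
    = en   (complement / identity)
E2: !(vld || vld || req && (!req && !req || !req && req) && req && !(req || en && !en))
    = !(vld || vld || req && (!req && !req || !req && req) && req && !req)   (complement / identity)
    = !(vld || vld || req && !req && req && !req)   (distribution)
    = !(vld || vld || req && !req)   (idempotence)
    = !(vld || vld)   (complement / identity)
    = !vld   (idempotence)
These differ: at en=0, req=0, vld=0, E1 = 0 but E2 = 1.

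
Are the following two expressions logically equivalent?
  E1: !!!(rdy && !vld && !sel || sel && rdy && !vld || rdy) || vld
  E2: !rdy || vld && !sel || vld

E1: !!!(rdy && !vld && !sel || sel && rdy && !vld || rdy) || vld
    = !(rdy && !vld && !sel || sel && rdy && !vld || rdy) || vld   [double negation]
    = !(rdy && !vld || rdy) || vld   [distribution]
    = !rdy || vld   [absorption]
E2: !rdy || vld && !sel || vld
    = !rdy || vld   [absorption]
Both reduce to !rdy || vld, so they are equivalent.

Yes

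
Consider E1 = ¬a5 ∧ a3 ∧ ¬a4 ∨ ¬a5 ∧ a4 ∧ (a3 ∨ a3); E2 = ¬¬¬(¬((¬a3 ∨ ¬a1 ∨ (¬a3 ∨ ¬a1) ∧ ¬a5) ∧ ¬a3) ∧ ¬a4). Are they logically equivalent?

No

E1: ¬a5 ∧ a3 ∧ ¬a4 ∨ ¬a5 ∧ a4 ∧ (a3 ∨ a3)
    = ¬a5 ∧ a3 ∧ ¬a4 ∨ ¬a5 ∧ a4 ∧ a3   [idempotence]
    = (a3 ∧ ¬a4 ∨ a4 ∧ a3) ∧ ¬a5   [distribution]
    = a3 ∧ ¬a5   [distribution]
E2: ¬¬¬(¬((¬a3 ∨ ¬a1 ∨ (¬a3 ∨ ¬a1) ∧ ¬a5) ∧ ¬a3) ∧ ¬a4)
    = ¬¬¬(¬((¬a3 ∨ ¬a1) ∧ ¬a3) ∧ ¬a4)   [absorption]
    = ¬¬((¬a3 ∨ ¬a1) ∧ ¬a3 ∨ a4)   [De Morgan]
    = ¬¬(¬a3 ∨ a4)   [absorption]
    = ¬a3 ∨ a4   [double negation]
These differ: at a1=0, a3=0, a4=1, a5=0, E1 = 0 but E2 = 1.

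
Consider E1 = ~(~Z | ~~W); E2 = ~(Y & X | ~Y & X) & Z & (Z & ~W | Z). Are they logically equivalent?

E1: ~(~Z | ~~W)
    = Z & ~W   [De Morgan]
E2: ~(Y & X | ~Y & X) & Z & (Z & ~W | Z)
    = ~X & Z & (Z & ~W | Z)   [distribution]
    = ~X & Z & Z   [absorption]
    = ~X & Z   [idempotence]
These differ: at W=1, X=0, Y=0, Z=1, E1 = 0 but E2 = 1.

No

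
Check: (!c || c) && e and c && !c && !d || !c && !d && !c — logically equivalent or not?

No

E1: (!c || c) && e
    = e   (complement / identity)
E2: c && !c && !d || !c && !d && !c
    = !c && !d   (distribution)
These differ: at c=0, d=1, e=1, E1 = 1 but E2 = 0.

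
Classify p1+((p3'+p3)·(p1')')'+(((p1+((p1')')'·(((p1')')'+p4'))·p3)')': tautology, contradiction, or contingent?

tautology

p1+((p3'+p3)·(p1')')'+(((p1+((p1')')'·(((p1')')'+p4'))·p3)')'
= p1+((p1')')'+(((p1+((p1')')'·(((p1')')'+p4'))·p3)')'   — complement / identity
= p1+((p1')')'+(((p1+((p1')')')·p3)')'   — absorption
= p1+((p1')')'+(p1+((p1')')')·p3   — double negation
= p1+((p1')')'   — absorption
= p1+p1'   — double negation
= 1   — complement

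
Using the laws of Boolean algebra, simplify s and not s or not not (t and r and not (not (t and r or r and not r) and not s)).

t and r

s and not s or not not (t and r and not (not (t and r or r and not r) and not s))
= s and not s or t and r and not (not (t and r or r and not r) and not s)   [double negation]
= s and not s or t and r and not (not (t and r) and not s)   [complement / identity]
= t and r and not (not (t and r) and not s)   [complement / identity]
= t and r and (t and r or s)   [De Morgan]
= t and r   [absorption]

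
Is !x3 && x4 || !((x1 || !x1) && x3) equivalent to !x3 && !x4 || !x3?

E1: !x3 && x4 || !((x1 || !x1) && x3)
    = !x3 && x4 || !x3
    = !x3
E2: !x3 && !x4 || !x3
    = !x3
Both reduce to !x3, so they are equivalent.

Yes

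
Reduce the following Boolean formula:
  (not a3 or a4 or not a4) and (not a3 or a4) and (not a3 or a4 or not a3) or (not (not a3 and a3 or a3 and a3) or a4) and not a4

(not a3 or a4 or not a4) and (not a3 or a4) and (not a3 or a4 or not a3) or (not (not a3 and a3 or a3 and a3) or a4) and not a4
= (not a3 or a4 or not a4) and (not a3 or a4) or (not (not a3 and a3 or a3 and a3) or a4) and not a4   [absorption]
= (not a3 or a4 or not a4) and (not a3 or a4) or (not a3 or a4) and not a4   [distribution]
= not a3 or a4 or (not a3 or a4) and not a4   [absorption]
= not a3 or a4   [absorption]

not a3 or a4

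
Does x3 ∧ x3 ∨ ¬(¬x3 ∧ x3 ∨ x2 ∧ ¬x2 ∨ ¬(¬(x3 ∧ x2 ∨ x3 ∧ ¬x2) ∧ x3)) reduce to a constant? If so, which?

no

x3 ∧ x3 ∨ ¬(¬x3 ∧ x3 ∨ x2 ∧ ¬x2 ∨ ¬(¬(x3 ∧ x2 ∨ x3 ∧ ¬x2) ∧ x3))
= x3 ∧ x3 ∨ ¬(¬x3 ∧ x3 ∨ x2 ∧ ¬x2 ∨ ¬(¬x3 ∧ x3))   — distribution
= x3 ∧ x3 ∨ ¬(x2 ∧ ¬x2 ∨ ¬(¬x3 ∧ x3))   — complement / identity
= x3 ∧ x3 ∨ ¬¬(¬x3 ∧ x3)   — complement / identity
= x3 ∧ x3 ∨ ¬x3 ∧ x3   — double negation
= x3   — distribution
This depends on x3, so it is not a constant.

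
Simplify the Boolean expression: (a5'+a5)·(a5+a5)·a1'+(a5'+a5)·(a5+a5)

(a5'+a5)·(a5+a5)·a1'+(a5'+a5)·(a5+a5)
= (a5'+a5)·(a5+a5)   [absorption]
= a5+a5   [complement / identity]
= a5   [idempotence]

a5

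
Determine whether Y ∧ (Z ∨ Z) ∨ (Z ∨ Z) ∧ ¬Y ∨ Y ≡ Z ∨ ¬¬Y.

Yes

E1: Y ∧ (Z ∨ Z) ∨ (Z ∨ Z) ∧ ¬Y ∨ Y
    = Z ∨ Z ∨ Y   (distribution)
    = Z ∨ Y   (idempotence)
E2: Z ∨ ¬¬Y
    = Z ∨ Y   (double negation)
Both reduce to Z ∨ Y, so they are equivalent.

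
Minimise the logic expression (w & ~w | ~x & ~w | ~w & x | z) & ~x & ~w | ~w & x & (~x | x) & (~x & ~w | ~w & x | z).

~w

(w & ~w | ~x & ~w | ~w & x | z) & ~x & ~w | ~w & x & (~x | x) & (~x & ~w | ~w & x | z)
= (w & ~w | ~x & ~w | ~w & x | z) & ~x & ~w | ~w & x & (~x & ~w | ~w & x | z)   (complement / identity)
= (~x & ~w | ~w & x | z) & ~x & ~w | ~w & x & (~x & ~w | ~w & x | z)   (complement / identity)
= (~x & ~w | ~w & x) & (~x & ~w | ~w & x | z)   (distribution)
= ~x & ~w | ~w & x   (absorption)
= ~w   (distribution)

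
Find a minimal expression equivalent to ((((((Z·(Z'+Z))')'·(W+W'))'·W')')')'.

((((((Z·(Z'+Z))')'·(W+W'))'·W')')')'
= ((((((Z·(Z'+Z))')')'·W')')')'
= (((((Z')')'·W')')')'
= (((Z'·W')')')'
= (Z'·W')'
= Z+W

Z+W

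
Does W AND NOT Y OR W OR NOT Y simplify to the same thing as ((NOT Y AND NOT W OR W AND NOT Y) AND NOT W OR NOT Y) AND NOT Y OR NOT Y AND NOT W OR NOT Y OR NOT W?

No

E1: W AND NOT Y OR W OR NOT Y
    = W OR NOT Y   (absorption)
E2: ((NOT Y AND NOT W OR W AND NOT Y) AND NOT W OR NOT Y) AND NOT Y OR NOT Y AND NOT W OR NOT Y OR NOT W
    = (NOT Y AND NOT W OR NOT Y) AND NOT Y OR NOT Y AND NOT W OR NOT Y OR NOT W   (distribution)
    = NOT Y AND NOT W OR NOT Y OR NOT W   (absorption)
    = NOT Y OR NOT W   (absorption)
These differ: at W=0, Y=1, E1 = 0 but E2 = 1.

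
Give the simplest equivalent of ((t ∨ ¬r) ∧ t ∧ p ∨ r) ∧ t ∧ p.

((t ∨ ¬r) ∧ t ∧ p ∨ r) ∧ t ∧ p
= (t ∧ p ∨ r) ∧ t ∧ p   — absorption
= t ∧ p   — absorption

t ∧ p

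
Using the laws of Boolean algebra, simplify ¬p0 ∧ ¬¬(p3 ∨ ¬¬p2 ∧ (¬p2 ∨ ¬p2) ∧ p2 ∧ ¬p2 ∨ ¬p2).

¬p0 ∧ (p3 ∨ ¬p2)

¬p0 ∧ ¬¬(p3 ∨ ¬¬p2 ∧ (¬p2 ∨ ¬p2) ∧ p2 ∧ ¬p2 ∨ ¬p2)
= ¬p0 ∧ ¬¬(p3 ∨ ¬¬p2 ∧ ¬p2 ∧ p2 ∧ ¬p2 ∨ ¬p2)   [idempotence]
= ¬p0 ∧ ¬¬(p3 ∨ p2 ∧ ¬p2 ∧ p2 ∧ ¬p2 ∨ ¬p2)   [double negation]
= ¬p0 ∧ ¬¬(p3 ∨ p2 ∧ ¬p2 ∨ ¬p2)   [idempotence]
= ¬p0 ∧ (p3 ∨ p2 ∧ ¬p2 ∨ ¬p2)   [double negation]
= ¬p0 ∧ (p3 ∨ ¬p2)   [complement / identity]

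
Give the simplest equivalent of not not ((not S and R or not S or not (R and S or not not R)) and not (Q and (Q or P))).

not not ((not S and R or not S or not (R and S or not not R)) and not (Q and (Q or P)))
= not not ((not S and R or not S or not (R and S or R)) and not (Q and (Q or P)))
= not not ((not S or not (R and S or R)) and not (Q and (Q or P)))
= (not S or not (R and S or R)) and not (Q and (Q or P))
= (not S or not (R and S or R)) and not Q
= (not S or not R) and not Q

(not S or not R) and not Q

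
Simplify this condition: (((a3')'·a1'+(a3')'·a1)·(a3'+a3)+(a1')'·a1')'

a3'

(((a3')'·a1'+(a3')'·a1)·(a3'+a3)+(a1')'·a1')'
= ((a3')'·a1'+(a3')'·a1+(a1')'·a1')'   — complement / identity
= ((a3')'+(a1')'·a1')'   — distribution
= ((a3')'+a1·a1')'   — double negation
= (a3+a1·a1')'   — double negation
= a3'   — complement / identity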